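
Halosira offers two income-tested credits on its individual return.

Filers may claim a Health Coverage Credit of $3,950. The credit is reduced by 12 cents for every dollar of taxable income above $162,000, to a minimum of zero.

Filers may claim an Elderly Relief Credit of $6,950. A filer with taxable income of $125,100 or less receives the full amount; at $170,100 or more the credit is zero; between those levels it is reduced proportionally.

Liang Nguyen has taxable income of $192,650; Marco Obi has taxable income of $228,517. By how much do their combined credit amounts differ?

Liang ($192,650): Health Coverage Credit: 12% of the $30,650 excess over $162,000 is $3,678; credit = $3,950 − $3,678 = $272. Elderly Relief Credit: $192,650 is at or above $170,100, so the credit is $0. total $272 + $0 = $272
Marco ($228,517): Health Coverage Credit: 12% of the $66,517 excess over $162,000 is $7,982.04 ≥ base, so the credit is $0. Elderly Relief Credit: $228,517 is at or above $170,100, so the credit is $0. total $0 + $0 = $0
Difference: |$272 − $0| = $272.

$272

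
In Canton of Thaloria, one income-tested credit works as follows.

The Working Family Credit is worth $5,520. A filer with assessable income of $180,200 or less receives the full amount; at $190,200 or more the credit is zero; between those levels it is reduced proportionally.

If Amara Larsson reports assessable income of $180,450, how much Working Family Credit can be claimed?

$5,382

Working Family Credit: $180,450 is $250 into a $10,000 phase-out range, leaving 9,750/10,000 of the credit: $5,520 × 9,750/10,000 = $5,382.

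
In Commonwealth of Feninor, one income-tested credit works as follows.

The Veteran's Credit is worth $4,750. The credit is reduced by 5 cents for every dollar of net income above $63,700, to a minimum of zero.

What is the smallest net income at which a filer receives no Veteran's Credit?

The credit falls by 5% of each dollar above $63,700, so it reaches zero when the excess is $4,750 / 5% = $95,000: income = $63,700 + $95,000 = $158,700.

$158,700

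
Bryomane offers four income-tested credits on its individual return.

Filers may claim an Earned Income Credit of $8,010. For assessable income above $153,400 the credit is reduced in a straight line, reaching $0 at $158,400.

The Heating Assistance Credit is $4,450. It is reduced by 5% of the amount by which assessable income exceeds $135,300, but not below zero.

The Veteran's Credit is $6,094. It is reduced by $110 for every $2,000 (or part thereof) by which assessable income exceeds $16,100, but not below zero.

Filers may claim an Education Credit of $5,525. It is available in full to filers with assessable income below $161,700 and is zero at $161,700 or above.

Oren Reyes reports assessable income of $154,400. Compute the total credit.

Earned Income Credit: $154,400 is $1,000 into a $5,000 phase-out range, leaving 4,000/5,000 of the credit: $8,010 × 4,000/5,000 = $6,408.
Heating Assistance Credit: 5% of the $19,100 excess over $135,300 is $955; credit = $4,450 − $955 = $3,495.
Veteran's Credit: income exceeds $16,100 by $138,300 → 70 increments × $110 = $7,700 ≥ base, so the credit is $0.
Education Credit: $154,400 is below the $161,700 cutoff, so the full $5,525 applies.
Total: $6,408 + $3,495 + $0 + $5,525 = $15,428.

$15,428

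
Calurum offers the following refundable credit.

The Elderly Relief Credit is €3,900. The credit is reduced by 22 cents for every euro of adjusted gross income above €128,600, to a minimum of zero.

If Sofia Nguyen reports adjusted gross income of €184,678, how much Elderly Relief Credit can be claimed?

€0

Elderly Relief Credit: 22% of the €56,078 excess over €128,600 is €12,337.16 ≥ base, so the credit is €0.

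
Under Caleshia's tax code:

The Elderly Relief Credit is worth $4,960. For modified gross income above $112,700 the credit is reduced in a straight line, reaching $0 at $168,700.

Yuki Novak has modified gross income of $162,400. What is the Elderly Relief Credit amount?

Elderly Relief Credit: $162,400 is $49,700 into a $56,000 phase-out range, leaving 6,300/56,000 of the credit: $4,960 × 6,300/56,000 = $558.

$558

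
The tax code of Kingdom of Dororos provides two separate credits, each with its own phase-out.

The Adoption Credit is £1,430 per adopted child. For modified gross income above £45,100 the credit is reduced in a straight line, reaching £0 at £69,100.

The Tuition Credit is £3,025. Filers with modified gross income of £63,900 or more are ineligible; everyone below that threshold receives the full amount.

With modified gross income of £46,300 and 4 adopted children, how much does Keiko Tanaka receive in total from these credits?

£8,459

Adoption Credit: base = 4 × £1,430 = £5,720. £46,300 is £1,200 into a £24,000 phase-out range, leaving 22,800/24,000 of the credit: £5,720 × 22,800/24,000 = £5,434.
Tuition Credit: £46,300 is below the £63,900 cutoff, so the full £3,025 applies.
Total: £5,434 + £3,025 = £8,459.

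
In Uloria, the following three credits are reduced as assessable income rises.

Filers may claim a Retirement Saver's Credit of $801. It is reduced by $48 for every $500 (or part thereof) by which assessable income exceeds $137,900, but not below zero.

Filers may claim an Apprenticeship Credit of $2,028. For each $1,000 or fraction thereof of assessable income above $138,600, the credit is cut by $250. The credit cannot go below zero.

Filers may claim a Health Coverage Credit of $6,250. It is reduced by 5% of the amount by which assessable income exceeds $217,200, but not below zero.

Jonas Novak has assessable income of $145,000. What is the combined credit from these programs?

$6,609

Retirement Saver's Credit: income exceeds $137,900 by $7,100, which is 15 full-or-partial $500 increments; reduction = 15 × $48 = $720, leaving $81.
Apprenticeship Credit: income exceeds $138,600 by $6,400, which is 7 full-or-partial $1,000 increments; reduction = 7 × $250 = $1,750, leaving $278.
Health Coverage Credit: $145,000 is at or below the $217,200 threshold, so the full $6,250 applies.
Total: $81 + $278 + $6,250 = $6,609.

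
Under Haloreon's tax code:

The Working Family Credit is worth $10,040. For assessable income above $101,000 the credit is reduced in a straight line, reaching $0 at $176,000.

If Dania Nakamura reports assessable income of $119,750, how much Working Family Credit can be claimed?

$7,530

Working Family Credit: $119,750 is $18,750 into a $75,000 phase-out range, leaving 56,250/75,000 of the credit: $10,040 × 56,250/75,000 = $7,530.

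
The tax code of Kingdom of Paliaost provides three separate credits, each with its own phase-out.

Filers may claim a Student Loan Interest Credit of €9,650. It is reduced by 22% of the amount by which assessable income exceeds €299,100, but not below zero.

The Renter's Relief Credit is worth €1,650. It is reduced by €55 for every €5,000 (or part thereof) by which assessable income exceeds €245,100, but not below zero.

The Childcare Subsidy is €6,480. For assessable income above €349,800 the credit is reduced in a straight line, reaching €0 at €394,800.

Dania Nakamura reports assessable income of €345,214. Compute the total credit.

Student Loan Interest Credit: 22% of the €46,114 excess over €299,100 is €10,145.08 ≥ base, so the credit is €0.
Renter's Relief Credit: income exceeds €245,100 by €100,114, which is 21 full-or-partial €5,000 increments; reduction = 21 × €55 = €1,155, leaving €495.
Childcare Subsidy: €345,214 is at or below the €349,800 threshold, so the full €6,480 applies.
Total: €0 + €495 + €6,480 = €6,975.

€6,975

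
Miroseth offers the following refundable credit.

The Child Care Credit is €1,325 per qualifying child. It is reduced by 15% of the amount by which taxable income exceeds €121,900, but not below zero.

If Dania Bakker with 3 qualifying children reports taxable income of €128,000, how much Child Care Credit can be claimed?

€3,060

Child Care Credit: base = 3 × €1,325 = €3,975. 15% of the €6,100 excess over €121,900 is €915; credit = €3,975 − €915 = €3,060.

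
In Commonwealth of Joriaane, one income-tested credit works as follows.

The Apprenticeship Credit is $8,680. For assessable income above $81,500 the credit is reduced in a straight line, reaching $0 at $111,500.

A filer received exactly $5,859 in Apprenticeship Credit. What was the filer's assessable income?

$5,859 is 5,859/8,680 of the full $8,680, so 2,821/8,680 of the $30,000 range has been used: income = $81,500 + $30,000 × 2,821/8,680 = $91,250.

$91,250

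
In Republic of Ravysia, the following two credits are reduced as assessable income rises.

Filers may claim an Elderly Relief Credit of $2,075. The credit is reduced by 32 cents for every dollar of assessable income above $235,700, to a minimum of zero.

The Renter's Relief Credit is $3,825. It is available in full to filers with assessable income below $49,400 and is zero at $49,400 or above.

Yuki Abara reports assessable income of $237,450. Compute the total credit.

Elderly Relief Credit: 32% of the $1,750 excess over $235,700 is $560; credit = $2,075 − $560 = $1,515.
Renter's Relief Credit: $237,450 meets or exceeds the $49,400 cutoff, so the credit is $0.
Total: $1,515 + $0 = $1,515.

$1,515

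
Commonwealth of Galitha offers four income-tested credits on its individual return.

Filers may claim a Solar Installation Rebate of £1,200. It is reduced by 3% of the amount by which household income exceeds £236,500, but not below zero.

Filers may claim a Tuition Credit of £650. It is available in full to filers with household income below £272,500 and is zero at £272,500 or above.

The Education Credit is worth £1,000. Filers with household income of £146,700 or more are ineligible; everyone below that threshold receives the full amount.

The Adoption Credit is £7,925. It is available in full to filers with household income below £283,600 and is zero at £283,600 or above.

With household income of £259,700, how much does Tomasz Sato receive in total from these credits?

£9,079

Solar Installation Rebate: 3% of the £23,200 excess over £236,500 is £696; credit = £1,200 − £696 = £504.
Tuition Credit: £259,700 is below the £272,500 cutoff, so the full £650 applies.
Education Credit: £259,700 meets or exceeds the £146,700 cutoff, so the credit is £0.
Adoption Credit: £259,700 is below the £283,600 cutoff, so the full £7,925 applies.
Total: £504 + £650 + £0 + £7,925 = £9,079.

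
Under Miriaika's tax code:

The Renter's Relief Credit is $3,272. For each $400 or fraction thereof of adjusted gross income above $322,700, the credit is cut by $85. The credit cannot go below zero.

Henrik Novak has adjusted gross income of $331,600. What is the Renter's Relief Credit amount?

$1,317

Renter's Relief Credit: income exceeds $322,700 by $8,900, which is 23 full-or-partial $400 increments; reduction = 23 × $85 = $1,955, leaving $1,317.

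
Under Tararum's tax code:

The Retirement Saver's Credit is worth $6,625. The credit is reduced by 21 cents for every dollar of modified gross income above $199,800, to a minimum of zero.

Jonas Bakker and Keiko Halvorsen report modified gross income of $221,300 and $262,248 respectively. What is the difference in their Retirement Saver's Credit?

$2,110

Jonas ($221,300): Retirement Saver's Credit: 21% of the $21,500 excess over $199,800 is $4,515; credit = $6,625 − $4,515 = $2,110.
Keiko ($262,248): Retirement Saver's Credit: 21% of the $62,448 excess over $199,800 is $13,114.08 ≥ base, so the credit is $0.
Difference: |$2,110 − $0| = $2,110.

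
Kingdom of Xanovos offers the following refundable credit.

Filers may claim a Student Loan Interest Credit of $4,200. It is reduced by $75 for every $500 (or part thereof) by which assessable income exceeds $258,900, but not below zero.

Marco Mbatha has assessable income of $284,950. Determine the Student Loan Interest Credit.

Student Loan Interest Credit: income exceeds $258,900 by $26,050, which is 53 full-or-partial $500 increments; reduction = 53 × $75 = $3,975, leaving $225.

$225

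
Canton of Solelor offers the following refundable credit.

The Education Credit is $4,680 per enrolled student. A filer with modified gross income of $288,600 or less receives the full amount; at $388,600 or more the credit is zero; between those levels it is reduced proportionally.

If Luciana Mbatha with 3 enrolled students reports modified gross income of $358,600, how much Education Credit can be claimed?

Education Credit: base = 3 × $4,680 = $14,040. $358,600 is $70,000 into a $100,000 phase-out range, leaving 30,000/100,000 of the credit: $14,040 × 30,000/100,000 = $4,212.

$4,212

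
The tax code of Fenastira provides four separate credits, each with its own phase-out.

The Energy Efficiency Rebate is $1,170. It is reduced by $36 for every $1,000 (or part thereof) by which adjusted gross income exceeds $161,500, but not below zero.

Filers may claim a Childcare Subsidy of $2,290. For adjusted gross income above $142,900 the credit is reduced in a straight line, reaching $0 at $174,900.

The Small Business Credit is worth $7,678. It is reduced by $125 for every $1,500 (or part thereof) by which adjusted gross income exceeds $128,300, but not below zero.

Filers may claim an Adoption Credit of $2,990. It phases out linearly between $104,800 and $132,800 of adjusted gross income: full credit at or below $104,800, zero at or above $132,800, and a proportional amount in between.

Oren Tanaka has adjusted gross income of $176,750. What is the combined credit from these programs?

Energy Efficiency Rebate: income exceeds $161,500 by $15,250, which is 16 full-or-partial $1,000 increments; reduction = 16 × $36 = $576, leaving $594.
Childcare Subsidy: $176,750 is at or above $174,900, so the credit is $0.
Small Business Credit: income exceeds $128,300 by $48,450, which is 33 full-or-partial $1,500 increments; reduction = 33 × $125 = $4,125, leaving $3,553.
Adoption Credit: $176,750 is at or above $132,800, so the credit is $0.
Total: $594 + $0 + $3,553 + $0 = $4,147.

$4,147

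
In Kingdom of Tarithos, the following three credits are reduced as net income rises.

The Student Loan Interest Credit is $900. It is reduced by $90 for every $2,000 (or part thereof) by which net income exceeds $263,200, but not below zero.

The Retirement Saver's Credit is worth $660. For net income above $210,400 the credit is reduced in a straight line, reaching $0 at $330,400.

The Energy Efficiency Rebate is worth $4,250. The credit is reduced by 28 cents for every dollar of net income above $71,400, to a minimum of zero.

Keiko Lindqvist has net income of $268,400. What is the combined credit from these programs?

Student Loan Interest Credit: income exceeds $263,200 by $5,200, which is 3 full-or-partial $2,000 increments; reduction = 3 × $90 = $270, leaving $630.
Retirement Saver's Credit: $268,400 is $58,000 into a $120,000 phase-out range, leaving 62,000/120,000 of the credit: $660 × 62,000/120,000 = $341.
Energy Efficiency Rebate: 28% of the $197,000 excess over $71,400 is $55,160 ≥ base, so the credit is $0.
Total: $630 + $341 + $0 = $971.

$971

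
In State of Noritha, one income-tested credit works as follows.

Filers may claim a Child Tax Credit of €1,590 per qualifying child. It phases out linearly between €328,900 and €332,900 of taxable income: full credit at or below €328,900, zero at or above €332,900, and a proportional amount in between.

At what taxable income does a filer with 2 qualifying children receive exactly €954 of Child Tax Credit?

Full credit = 2 × €1,590 = €3,180.
€954 is 954/3,180 of the full €3,180, so 2,226/3,180 of the €4,000 range has been used: income = €328,900 + €4,000 × 2,226/3,180 = €331,700.

€331,700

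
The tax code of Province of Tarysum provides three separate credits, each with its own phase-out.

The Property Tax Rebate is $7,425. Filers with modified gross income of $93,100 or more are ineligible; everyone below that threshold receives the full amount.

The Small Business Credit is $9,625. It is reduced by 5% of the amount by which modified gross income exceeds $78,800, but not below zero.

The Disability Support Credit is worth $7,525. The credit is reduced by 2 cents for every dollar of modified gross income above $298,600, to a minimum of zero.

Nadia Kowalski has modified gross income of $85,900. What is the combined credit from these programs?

$24,220

Property Tax Rebate: $85,900 is below the $93,100 cutoff, so the full $7,425 applies.
Small Business Credit: 5% of the $7,100 excess over $78,800 is $355; credit = $9,625 − $355 = $9,270.
Disability Support Credit: $85,900 is at or below the $298,600 threshold, so the full $7,525 applies.
Total: $7,425 + $9,270 + $7,525 = $24,220.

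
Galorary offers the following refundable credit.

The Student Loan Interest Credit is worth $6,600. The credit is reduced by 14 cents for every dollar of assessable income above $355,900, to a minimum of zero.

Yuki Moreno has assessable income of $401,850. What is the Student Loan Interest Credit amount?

$167

Student Loan Interest Credit: 14% of the $45,950 excess over $355,900 is $6,433; credit = $6,600 − $6,433 = $167.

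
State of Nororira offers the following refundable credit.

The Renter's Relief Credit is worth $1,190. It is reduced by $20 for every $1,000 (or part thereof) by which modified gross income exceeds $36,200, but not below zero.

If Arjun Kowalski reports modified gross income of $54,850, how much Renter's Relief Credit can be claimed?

Renter's Relief Credit: income exceeds $36,200 by $18,650, which is 19 full-or-partial $1,000 increments; reduction = 19 × $20 = $380, leaving $810.

$810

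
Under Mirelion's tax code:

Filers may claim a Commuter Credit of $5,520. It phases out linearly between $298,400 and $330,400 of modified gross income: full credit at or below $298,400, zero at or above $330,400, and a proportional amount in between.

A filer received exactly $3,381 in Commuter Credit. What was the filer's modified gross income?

$3,381 is 3,381/5,520 of the full $5,520, so 2,139/5,520 of the $32,000 range has been used: income = $298,400 + $32,000 × 2,139/5,520 = $310,800.

$310,800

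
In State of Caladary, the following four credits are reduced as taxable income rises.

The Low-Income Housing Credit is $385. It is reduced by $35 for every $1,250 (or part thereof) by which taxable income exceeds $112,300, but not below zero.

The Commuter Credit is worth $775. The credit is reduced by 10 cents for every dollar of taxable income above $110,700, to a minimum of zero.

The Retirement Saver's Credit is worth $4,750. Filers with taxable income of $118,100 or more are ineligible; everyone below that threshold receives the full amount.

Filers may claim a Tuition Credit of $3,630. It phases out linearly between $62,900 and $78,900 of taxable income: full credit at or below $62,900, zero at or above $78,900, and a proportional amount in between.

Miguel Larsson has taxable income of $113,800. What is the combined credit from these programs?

Low-Income Housing Credit: income exceeds $112,300 by $1,500, which is 2 full-or-partial $1,250 increments; reduction = 2 × $35 = $70, leaving $315.
Commuter Credit: 10% of the $3,100 excess over $110,700 is $310; credit = $775 − $310 = $465.
Retirement Saver's Credit: $113,800 is below the $118,100 cutoff, so the full $4,750 applies.
Tuition Credit: $113,800 is at or above $78,900, so the credit is $0.
Total: $315 + $465 + $4,750 + $0 = $5,530.

$5,530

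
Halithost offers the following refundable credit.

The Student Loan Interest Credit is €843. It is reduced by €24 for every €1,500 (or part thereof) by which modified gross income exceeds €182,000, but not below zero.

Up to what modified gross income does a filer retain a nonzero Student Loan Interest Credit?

€234,500

After 35 increments the reduction is 35 × €24 = €840, leaving €3; one more increment wipes it out. Increment 35 ends at excess 35 × €1,500 = €52,500, so the highest qualifying income is €182,000 + €52,500 = €234,500.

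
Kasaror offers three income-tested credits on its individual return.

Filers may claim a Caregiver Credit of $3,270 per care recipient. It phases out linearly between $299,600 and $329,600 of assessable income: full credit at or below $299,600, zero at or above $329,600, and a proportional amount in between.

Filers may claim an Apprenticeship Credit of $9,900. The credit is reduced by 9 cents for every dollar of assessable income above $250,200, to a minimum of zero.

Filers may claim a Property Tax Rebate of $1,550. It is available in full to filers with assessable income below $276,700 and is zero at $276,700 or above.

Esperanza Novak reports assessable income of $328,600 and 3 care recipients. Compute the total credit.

Caregiver Credit: base = 3 × $3,270 = $9,810. $328,600 is $29,000 into a $30,000 phase-out range, leaving 1,000/30,000 of the credit: $9,810 × 1,000/30,000 = $327.
Apprenticeship Credit: 9% of the $78,400 excess over $250,200 is $7,056; credit = $9,900 − $7,056 = $2,844.
Property Tax Rebate: $328,600 meets or exceeds the $276,700 cutoff, so the credit is $0.
Total: $327 + $2,844 + $0 = $3,171.

$3,171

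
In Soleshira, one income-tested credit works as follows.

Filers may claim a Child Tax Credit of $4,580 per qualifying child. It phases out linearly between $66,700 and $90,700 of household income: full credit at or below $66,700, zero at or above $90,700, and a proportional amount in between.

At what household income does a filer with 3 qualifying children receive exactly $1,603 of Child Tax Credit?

$87,900

Full credit = 3 × $4,580 = $13,740.
$1,603 is 1,603/13,740 of the full $13,740, so 12,137/13,740 of the $24,000 range has been used: income = $66,700 + $24,000 × 12,137/13,740 = $87,900.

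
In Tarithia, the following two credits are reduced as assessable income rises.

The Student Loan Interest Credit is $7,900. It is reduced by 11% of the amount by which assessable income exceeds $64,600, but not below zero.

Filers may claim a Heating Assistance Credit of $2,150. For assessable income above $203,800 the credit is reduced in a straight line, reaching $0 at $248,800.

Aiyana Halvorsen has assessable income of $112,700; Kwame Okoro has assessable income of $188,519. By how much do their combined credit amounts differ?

Aiyana ($112,700): Student Loan Interest Credit: 11% of the $48,100 excess over $64,600 is $5,291; credit = $7,900 − $5,291 = $2,609. Heating Assistance Credit: $112,700 is at or below the $203,800 threshold, so the full $2,150 applies. total $2,609 + $2,150 = $4,759
Kwame ($188,519): Student Loan Interest Credit: 11% of the $123,919 excess over $64,600 is $13,631.09 ≥ base, so the credit is $0. Heating Assistance Credit: $188,519 is at or below the $203,800 threshold, so the full $2,150 applies. total $0 + $2,150 = $2,150
Difference: |$4,759 − $2,150| = $2,609.

$2,609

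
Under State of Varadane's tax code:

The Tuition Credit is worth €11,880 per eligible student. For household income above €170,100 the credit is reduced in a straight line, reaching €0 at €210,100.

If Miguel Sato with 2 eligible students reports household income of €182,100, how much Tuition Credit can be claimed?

Tuition Credit: base = 2 × €11,880 = €23,760. €182,100 is €12,000 into a €40,000 phase-out range, leaving 28,000/40,000 of the credit: €23,760 × 28,000/40,000 = €16,632.

€16,632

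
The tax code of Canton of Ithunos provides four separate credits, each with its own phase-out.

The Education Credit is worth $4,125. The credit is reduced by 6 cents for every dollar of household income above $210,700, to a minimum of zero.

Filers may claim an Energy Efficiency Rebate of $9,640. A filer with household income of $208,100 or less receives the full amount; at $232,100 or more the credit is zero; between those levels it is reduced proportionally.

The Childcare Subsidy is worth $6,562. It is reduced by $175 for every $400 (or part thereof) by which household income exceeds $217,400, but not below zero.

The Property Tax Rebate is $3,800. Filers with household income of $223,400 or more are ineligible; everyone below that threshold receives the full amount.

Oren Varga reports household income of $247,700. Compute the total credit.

$1,905

Education Credit: 6% of the $37,000 excess over $210,700 is $2,220; credit = $4,125 − $2,220 = $1,905.
Energy Efficiency Rebate: $247,700 is at or above $232,100, so the credit is $0.
Childcare Subsidy: income exceeds $217,400 by $30,300 → 76 increments × $175 = $13,300 ≥ base, so the credit is $0.
Property Tax Rebate: $247,700 meets or exceeds the $223,400 cutoff, so the credit is $0.
Total: $1,905 + $0 + $0 + $0 = $1,905.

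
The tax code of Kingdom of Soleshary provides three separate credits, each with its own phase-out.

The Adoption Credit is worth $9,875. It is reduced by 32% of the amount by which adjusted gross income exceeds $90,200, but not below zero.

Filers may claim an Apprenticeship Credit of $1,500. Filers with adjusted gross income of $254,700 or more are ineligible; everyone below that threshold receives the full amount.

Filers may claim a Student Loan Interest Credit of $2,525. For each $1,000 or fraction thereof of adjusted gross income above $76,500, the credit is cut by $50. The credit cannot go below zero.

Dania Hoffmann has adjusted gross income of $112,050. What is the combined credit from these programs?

Adoption Credit: 32% of the $21,850 excess over $90,200 is $6,992; credit = $9,875 − $6,992 = $2,883.
Apprenticeship Credit: $112,050 is below the $254,700 cutoff, so the full $1,500 applies.
Student Loan Interest Credit: income exceeds $76,500 by $35,550, which is 36 full-or-partial $1,000 increments; reduction = 36 × $50 = $1,800, leaving $725.
Total: $2,883 + $1,500 + $725 = $5,108.

$5,108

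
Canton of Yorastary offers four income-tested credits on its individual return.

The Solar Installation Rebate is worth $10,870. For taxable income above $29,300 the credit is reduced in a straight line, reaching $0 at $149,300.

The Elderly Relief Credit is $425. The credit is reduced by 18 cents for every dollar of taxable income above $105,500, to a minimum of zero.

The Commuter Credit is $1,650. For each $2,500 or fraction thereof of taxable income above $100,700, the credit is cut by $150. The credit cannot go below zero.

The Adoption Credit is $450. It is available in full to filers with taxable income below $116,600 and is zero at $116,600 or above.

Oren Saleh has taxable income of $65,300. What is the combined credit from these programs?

$10,134

Solar Installation Rebate: $65,300 is $36,000 into a $120,000 phase-out range, leaving 84,000/120,000 of the credit: $10,870 × 84,000/120,000 = $7,609.
Elderly Relief Credit: $65,300 is at or below the $105,500 threshold, so the full $425 applies.
Commuter Credit: $65,300 is at or below the $100,700 threshold, so the full $1,650 applies.
Adoption Credit: $65,300 is below the $116,600 cutoff, so the full $450 applies.
Total: $7,609 + $425 + $1,650 + $450 = $10,134.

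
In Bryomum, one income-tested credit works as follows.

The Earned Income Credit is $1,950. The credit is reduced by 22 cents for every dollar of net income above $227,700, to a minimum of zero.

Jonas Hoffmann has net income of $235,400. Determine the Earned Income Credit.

$256

Earned Income Credit: 22% of the $7,700 excess over $227,700 is $1,694; credit = $1,950 − $1,694 = $256.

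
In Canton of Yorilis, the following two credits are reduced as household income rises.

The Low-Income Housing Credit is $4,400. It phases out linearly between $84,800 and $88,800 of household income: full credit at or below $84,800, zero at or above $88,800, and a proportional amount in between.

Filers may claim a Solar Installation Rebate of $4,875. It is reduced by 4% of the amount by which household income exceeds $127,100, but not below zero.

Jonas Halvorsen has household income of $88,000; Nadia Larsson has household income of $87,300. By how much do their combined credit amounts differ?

Jonas ($88,000): Low-Income Housing Credit: $88,000 is $3,200 into a $4,000 phase-out range, leaving 800/4,000 of the credit: $4,400 × 800/4,000 = $880. Solar Installation Rebate: $88,000 is at or below the $127,100 threshold, so the full $4,875 applies. total $880 + $4,875 = $5,755
Nadia ($87,300): Low-Income Housing Credit: $87,300 is $2,500 into a $4,000 phase-out range, leaving 1,500/4,000 of the credit: $4,400 × 1,500/4,000 = $1,650. Solar Installation Rebate: $87,300 is at or below the $127,100 threshold, so the full $4,875 applies. total $1,650 + $4,875 = $6,525
Difference: |$5,755 − $6,525| = $770.

$770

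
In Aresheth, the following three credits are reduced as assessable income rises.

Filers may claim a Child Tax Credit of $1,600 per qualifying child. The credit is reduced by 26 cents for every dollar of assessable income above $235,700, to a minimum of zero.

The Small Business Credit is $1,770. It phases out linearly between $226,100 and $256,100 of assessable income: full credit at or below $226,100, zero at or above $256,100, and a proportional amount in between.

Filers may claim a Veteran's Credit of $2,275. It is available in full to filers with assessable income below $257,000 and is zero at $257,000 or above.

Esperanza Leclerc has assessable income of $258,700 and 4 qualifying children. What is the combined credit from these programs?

$420

Child Tax Credit: base = 4 × $1,600 = $6,400. 26% of the $23,000 excess over $235,700 is $5,980; credit = $6,400 − $5,980 = $420.
Small Business Credit: $258,700 is at or above $256,100, so the credit is $0.
Veteran's Credit: $258,700 meets or exceeds the $257,000 cutoff, so the credit is $0.
Total: $420 + $0 + $0 = $420.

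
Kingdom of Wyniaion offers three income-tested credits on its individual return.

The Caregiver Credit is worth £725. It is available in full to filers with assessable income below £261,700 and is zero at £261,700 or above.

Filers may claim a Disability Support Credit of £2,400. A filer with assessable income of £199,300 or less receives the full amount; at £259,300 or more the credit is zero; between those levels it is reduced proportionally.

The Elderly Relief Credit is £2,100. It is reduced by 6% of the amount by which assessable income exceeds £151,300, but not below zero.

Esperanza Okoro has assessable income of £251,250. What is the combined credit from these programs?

£1,047

Caregiver Credit: £251,250 is below the £261,700 cutoff, so the full £725 applies.
Disability Support Credit: £251,250 is £51,950 into a £60,000 phase-out range, leaving 8,050/60,000 of the credit: £2,400 × 8,050/60,000 = £322.
Elderly Relief Credit: 6% of the £99,950 excess over £151,300 is £5,997 ≥ base, so the credit is £0.
Total: £725 + £322 + £0 = £1,047.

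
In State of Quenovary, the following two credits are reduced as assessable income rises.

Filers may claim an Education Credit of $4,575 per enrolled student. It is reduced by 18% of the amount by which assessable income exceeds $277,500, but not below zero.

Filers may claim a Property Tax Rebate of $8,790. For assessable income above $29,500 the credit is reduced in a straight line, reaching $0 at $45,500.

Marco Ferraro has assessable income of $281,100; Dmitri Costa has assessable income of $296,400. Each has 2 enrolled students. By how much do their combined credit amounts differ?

Marco ($281,100): Education Credit: base = 2 × $4,575 = $9,150. 18% of the $3,600 excess over $277,500 is $648; credit = $9,150 − $648 = $8,502. Property Tax Rebate: $281,100 is at or above $45,500, so the credit is $0. total $8,502 + $0 = $8,502
Dmitri ($296,400): Education Credit: base = 2 × $4,575 = $9,150. 18% of the $18,900 excess over $277,500 is $3,402; credit = $9,150 − $3,402 = $5,748. Property Tax Rebate: $296,400 is at or above $45,500, so the credit is $0. total $5,748 + $0 = $5,748
Difference: |$8,502 − $5,748| = $2,754.

$2,754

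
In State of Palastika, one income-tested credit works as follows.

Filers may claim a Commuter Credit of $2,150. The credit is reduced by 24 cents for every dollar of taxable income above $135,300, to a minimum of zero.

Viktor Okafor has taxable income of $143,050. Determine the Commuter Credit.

$290

Commuter Credit: 24% of the $7,750 excess over $135,300 is $1,860; credit = $2,150 − $1,860 = $290.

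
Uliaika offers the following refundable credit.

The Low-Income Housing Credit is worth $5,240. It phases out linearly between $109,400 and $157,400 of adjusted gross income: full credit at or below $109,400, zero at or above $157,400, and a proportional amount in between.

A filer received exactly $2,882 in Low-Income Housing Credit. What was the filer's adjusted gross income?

$2,882 is 2,882/5,240 of the full $5,240, so 2,358/5,240 of the $48,000 range has been used: income = $109,400 + $48,000 × 2,358/5,240 = $131,000.

$131,000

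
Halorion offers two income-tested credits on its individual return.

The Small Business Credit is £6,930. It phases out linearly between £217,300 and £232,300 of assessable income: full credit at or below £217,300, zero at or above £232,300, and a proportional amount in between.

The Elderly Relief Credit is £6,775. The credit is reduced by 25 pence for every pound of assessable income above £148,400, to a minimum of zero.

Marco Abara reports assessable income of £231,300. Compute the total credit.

£462

Small Business Credit: £231,300 is £14,000 into a £15,000 phase-out range, leaving 1,000/15,000 of the credit: £6,930 × 1,000/15,000 = £462.
Elderly Relief Credit: 25% of the £82,900 excess over £148,400 is £20,725 ≥ base, so the credit is £0.
Total: £462 + £0 = £462.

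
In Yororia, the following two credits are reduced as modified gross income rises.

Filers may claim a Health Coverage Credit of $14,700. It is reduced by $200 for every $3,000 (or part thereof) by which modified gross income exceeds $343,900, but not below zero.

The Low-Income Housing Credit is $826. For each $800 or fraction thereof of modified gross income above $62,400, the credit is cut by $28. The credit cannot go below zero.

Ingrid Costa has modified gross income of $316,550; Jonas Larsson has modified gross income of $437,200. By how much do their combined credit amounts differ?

Ingrid ($316,550): Health Coverage Credit: $316,550 is at or below the $343,900 threshold, so the full $14,700 applies. Low-Income Housing Credit: income exceeds $62,400 by $254,150 → 318 increments × $28 = $8,904 ≥ base, so the credit is $0. total $14,700 + $0 = $14,700
Jonas ($437,200): Health Coverage Credit: income exceeds $343,900 by $93,300, which is 32 full-or-partial $3,000 increments; reduction = 32 × $200 = $6,400, leaving $8,300. Low-Income Housing Credit: income exceeds $62,400 by $374,800 → 469 increments × $28 = $13,132 ≥ base, so the credit is $0. total $8,300 + $0 = $8,300
Difference: |$14,700 − $8,300| = $6,400.

$6,400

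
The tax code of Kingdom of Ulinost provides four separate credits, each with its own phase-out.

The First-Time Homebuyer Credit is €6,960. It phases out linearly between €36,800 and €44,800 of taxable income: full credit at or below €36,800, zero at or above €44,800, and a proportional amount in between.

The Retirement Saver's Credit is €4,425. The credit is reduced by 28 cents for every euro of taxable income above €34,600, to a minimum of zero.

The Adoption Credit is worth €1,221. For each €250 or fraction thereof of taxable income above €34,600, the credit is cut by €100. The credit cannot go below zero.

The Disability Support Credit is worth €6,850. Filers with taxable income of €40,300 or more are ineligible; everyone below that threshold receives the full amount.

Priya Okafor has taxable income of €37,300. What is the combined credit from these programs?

€17,165

First-Time Homebuyer Credit: €37,300 is €500 into a €8,000 phase-out range, leaving 7,500/8,000 of the credit: €6,960 × 7,500/8,000 = €6,525.
Retirement Saver's Credit: 28% of the €2,700 excess over €34,600 is €756; credit = €4,425 − €756 = €3,669.
Adoption Credit: income exceeds €34,600 by €2,700, which is 11 full-or-partial €250 increments; reduction = 11 × €100 = €1,100, leaving €121.
Disability Support Credit: €37,300 is below the €40,300 cutoff, so the full €6,850 applies.
Total: €6,525 + €3,669 + €121 + €6,850 = €17,165.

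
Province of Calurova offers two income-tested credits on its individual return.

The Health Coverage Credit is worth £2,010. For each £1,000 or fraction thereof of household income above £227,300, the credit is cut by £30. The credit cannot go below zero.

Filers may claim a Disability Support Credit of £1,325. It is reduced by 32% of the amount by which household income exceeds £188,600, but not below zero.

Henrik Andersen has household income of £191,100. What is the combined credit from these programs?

Health Coverage Credit: £191,100 is at or below the £227,300 threshold, so the full £2,010 applies.
Disability Support Credit: 32% of the £2,500 excess over £188,600 is £800; credit = £1,325 − £800 = £525.
Total: £2,010 + £525 = £2,535.

£2,535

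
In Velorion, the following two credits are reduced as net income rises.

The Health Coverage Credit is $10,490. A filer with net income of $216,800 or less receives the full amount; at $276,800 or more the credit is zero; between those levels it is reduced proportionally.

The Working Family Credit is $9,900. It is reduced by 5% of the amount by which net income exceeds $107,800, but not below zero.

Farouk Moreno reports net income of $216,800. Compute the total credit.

Health Coverage Credit: $216,800 is at or below the $216,800 threshold, so the full $10,490 applies.
Working Family Credit: 5% of the $109,000 excess over $107,800 is $5,450; credit = $9,900 − $5,450 = $4,450.
Total: $10,490 + $4,450 = $14,940.

$14,940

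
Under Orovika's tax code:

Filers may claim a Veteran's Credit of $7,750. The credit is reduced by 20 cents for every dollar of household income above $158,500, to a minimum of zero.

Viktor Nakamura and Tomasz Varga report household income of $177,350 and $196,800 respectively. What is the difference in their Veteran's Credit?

Viktor ($177,350): Veteran's Credit: 20% of the $18,850 excess over $158,500 is $3,770; credit = $7,750 − $3,770 = $3,980.
Tomasz ($196,800): Veteran's Credit: 20% of the $38,300 excess over $158,500 is $7,660; credit = $7,750 − $7,660 = $90.
Difference: |$3,980 − $90| = $3,890.

$3,890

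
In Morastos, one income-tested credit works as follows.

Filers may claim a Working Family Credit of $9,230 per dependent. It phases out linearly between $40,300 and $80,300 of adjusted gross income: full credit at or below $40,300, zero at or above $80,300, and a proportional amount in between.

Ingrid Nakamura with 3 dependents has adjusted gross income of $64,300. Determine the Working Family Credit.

$11,076

Working Family Credit: base = 3 × $9,230 = $27,690. $64,300 is $24,000 into a $40,000 phase-out range, leaving 16,000/40,000 of the credit: $27,690 × 16,000/40,000 = $11,076.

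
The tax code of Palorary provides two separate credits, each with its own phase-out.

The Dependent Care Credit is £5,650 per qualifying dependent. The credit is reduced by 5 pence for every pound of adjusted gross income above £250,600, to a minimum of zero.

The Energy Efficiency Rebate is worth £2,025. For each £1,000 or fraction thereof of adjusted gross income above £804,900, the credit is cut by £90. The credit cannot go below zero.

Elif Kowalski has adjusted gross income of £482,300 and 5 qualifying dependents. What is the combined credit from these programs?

Dependent Care Credit: base = 5 × £5,650 = £28,250. 5% of the £231,700 excess over £250,600 is £11,585; credit = £28,250 − £11,585 = £16,665.
Energy Efficiency Rebate: £482,300 is at or below the £804,900 threshold, so the full £2,025 applies.
Total: £16,665 + £2,025 = £18,690.

£18,690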